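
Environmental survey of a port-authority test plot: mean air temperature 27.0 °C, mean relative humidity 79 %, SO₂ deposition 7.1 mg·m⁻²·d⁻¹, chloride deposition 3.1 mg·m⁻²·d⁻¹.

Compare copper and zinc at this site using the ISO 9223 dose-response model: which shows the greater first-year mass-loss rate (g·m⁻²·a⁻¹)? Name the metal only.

copper: T>10 °C ⇒ hinge -0.080·(27.0−10) = -1.3600
  SO₂ term: 0.0053·7.1^0.26·exp(0.059·79-1.3600) = 0.2394
  Cl⁻ term: 0.01025·3.1^0.27·exp(0.036·79+0.049·27.0) = 0.8976
  sum: 0.2394 + 0.8976 → r_corr = 1.137 μm/a
  mass loss = 1.137 μm/a × 8.96 g/cm³ = 10.19 g·m⁻²·a⁻¹
zinc: f(T) = -0.071·(T−10) [T>10 °C] = -1.2070
  SO₂ term: 0.0129·7.1^0.44·exp(0.046·79-1.2070) = 0.3461
  Cl⁻ term: 0.0175·3.1^0.57·exp(0.008·79+0.085·27.0) = 0.6227
  r_corr = 0.3461 + 0.6227 = 0.9688 μm/a
  mass loss = 0.9688 μm/a × 7.14 g/cm³ = 6.917 g·m⁻²·a⁻¹
Ordering by g·m⁻²·a⁻¹: copper (10.2) > zinc (6.92)

copper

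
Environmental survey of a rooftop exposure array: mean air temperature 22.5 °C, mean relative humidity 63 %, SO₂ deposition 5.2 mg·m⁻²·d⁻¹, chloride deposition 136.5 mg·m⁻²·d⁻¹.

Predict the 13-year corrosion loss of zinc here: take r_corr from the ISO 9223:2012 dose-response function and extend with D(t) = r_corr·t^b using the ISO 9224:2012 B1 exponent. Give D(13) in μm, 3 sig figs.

zinc: temperature factor f = -0.071·(12.5) = -0.8875
  sulphur-dioxide contribution → 0.199 μm/a
  chloride contribution → 3.232 μm/a
  ⇒ r_corr(zinc) = 3.431 μm/a
ISO 9224: D(t) = r_corr · t^b with b = 0.813 (zinc, B1)
  D(13) = 3.431 × 13^0.813 = 3.431 × 8.047 = 27.61 μm

D(13) = 27.6 μm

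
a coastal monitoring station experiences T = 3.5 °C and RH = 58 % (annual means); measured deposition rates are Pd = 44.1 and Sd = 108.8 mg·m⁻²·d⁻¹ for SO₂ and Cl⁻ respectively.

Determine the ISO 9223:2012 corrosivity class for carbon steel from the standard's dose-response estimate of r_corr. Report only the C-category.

carbon steel: temperature factor f = +0.150·(-6.5) = -0.9750
  sulphur-dioxide contribution → 15.26 μm/a
  chloride contribution → 14.57 μm/a
  total first-year rate 29.82 μm/a
Category bounds: 25…50 μm/a bracket r_corr ⇒ C3

C3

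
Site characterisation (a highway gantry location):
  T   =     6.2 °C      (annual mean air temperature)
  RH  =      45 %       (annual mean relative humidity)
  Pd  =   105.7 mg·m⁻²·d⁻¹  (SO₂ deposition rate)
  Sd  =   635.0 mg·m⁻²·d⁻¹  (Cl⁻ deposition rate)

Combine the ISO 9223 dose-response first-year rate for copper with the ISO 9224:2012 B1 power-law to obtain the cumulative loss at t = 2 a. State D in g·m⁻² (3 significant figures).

D(2) = 7.93 g·m⁻²

copper: T≤10 °C ⇒ hinge +0.126·(6.2−10) = -0.4788
  sulphur-dioxide contribution → 0.1569 μm/a
  chloride contribution → 0.4008 μm/a
  ⇒ r_corr(copper) = 0.5577 μm/a
Long-term exponent b (ISO 9224 Table 2, B1) = 0.667
  D(2) = 0.5577 × 2^0.667 = 0.5577 × 1.588 = 0.8856 μm
  Mass loss = 0.8856 μm × 8.96 g/cm³ = 7.935 g·m⁻²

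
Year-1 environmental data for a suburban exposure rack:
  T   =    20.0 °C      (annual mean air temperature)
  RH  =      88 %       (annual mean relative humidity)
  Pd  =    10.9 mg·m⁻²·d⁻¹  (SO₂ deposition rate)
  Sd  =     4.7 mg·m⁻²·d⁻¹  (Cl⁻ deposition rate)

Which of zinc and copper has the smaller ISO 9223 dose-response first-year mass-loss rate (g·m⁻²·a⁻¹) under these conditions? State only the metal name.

zinc

zinc: f(T) = -0.071·(T−10) [T>10 °C] = -0.7100
  SO₂ term: 0.0129·10.9^0.44·exp(0.046·88-0.7100) = 1.039
  Sd branch = 0.0175·Sd^0.57·e^(0.008·RH+0.085·T) = 0.4679 μm/a
  r_corr = 1.039 + 0.4679 = 1.507 μm/a
  mass loss = 1.507 μm/a × 7.14 g/cm³ = 10.76 g·m⁻²·a⁻¹
copper: f(T) = -0.080·(T−10) [T>10 °C] = -0.8000
  SO₂ term: 0.0053·10.9^0.26·exp(0.059·88-0.8000) = 0.7969
  Sd branch = 0.01025·Sd^0.27·e^(0.036·RH+0.049·T) = 0.9855 μm/a
  r_corr = 0.7969 + 0.9855 = 1.782 μm/a
  mass loss = 1.782 μm/a × 8.96 g/cm³ = 15.97 g·m⁻²·a⁻¹
Ordering by g·m⁻²·a⁻¹: copper (16) > zinc (10.8)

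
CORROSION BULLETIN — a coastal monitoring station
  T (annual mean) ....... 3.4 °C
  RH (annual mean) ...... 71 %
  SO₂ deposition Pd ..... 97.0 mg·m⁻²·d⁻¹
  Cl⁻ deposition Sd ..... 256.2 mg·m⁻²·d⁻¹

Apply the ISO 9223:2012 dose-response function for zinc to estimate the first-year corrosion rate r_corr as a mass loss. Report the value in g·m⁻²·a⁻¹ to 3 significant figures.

r_corr = 21.0 g·m⁻²·a⁻¹

zinc: f(T) = +0.038·(T−10) [T≤10 °C] = -0.2508
  Pd branch = 0.0129·Pd^0.44·e^(0.046·RH+f) = 1.969 μm/a
  Sd branch = 0.0175·Sd^0.57·e^(0.008·RH+0.085·T) = 0.973 μm/a
  sum: 1.969 + 0.973 → r_corr = 2.942 μm/a
Convert to mass loss: 2.942 μm/a × 7.14 g/cm³ = 21.01 g·m⁻²·a⁻¹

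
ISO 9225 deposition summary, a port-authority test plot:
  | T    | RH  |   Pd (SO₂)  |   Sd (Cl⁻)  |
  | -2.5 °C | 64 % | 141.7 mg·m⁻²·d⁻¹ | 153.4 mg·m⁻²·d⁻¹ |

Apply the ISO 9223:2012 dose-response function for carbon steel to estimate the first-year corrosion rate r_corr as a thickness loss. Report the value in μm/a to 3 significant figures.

carbon steel: temperature factor f = +0.150·(-12.5) = -1.8750
  SO₂ term: 1.77·141.7^0.52·exp(0.02·64-1.8750) = 12.83
  Cl⁻ term: 0.102·153.4^0.62·exp(0.033·64+0.04·-2.5) = 17.28
  sum: 12.83 + 17.28 → r_corr = 30.11 μm/a

r_corr = 30.1 μm/a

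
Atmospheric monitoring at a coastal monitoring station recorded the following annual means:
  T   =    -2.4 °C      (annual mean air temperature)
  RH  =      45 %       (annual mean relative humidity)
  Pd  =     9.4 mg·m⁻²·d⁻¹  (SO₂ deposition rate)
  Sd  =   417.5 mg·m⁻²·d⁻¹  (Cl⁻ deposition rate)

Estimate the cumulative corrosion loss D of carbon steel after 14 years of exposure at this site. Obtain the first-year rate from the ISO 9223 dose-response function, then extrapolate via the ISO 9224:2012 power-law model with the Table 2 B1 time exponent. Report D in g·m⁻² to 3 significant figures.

D(14) = 606 g·m⁻²

carbon steel: f(T) = +0.150·(T−10) [T≤10 °C] = -1.8600
  SO₂ term: 1.77·9.4^0.52·exp(0.02·45-1.8600) = 2.173
  Cl⁻ term: 0.102·417.5^0.62·exp(0.033·45+0.04·-2.4) = 17.24
  r_corr = 2.173 + 17.24 = 19.42 μm/a
Power-law: D(14) = r_corr · 14^0.523
  D(14) = 19.42 × 14^0.523 = 19.42 × 3.976 = 77.2 μm
  Mass loss = 77.2 μm × 7.85 g/cm³ = 606 g·m⁻²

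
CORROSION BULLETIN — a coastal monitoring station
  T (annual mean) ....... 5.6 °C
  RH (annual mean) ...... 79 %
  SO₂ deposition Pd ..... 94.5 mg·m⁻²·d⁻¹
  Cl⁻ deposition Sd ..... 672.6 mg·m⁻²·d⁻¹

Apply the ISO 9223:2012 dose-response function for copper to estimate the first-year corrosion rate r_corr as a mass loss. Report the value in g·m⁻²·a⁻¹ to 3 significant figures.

r_corr = 21.5 g·m⁻²·a⁻¹

copper: T≤10 °C ⇒ hinge +0.126·(5.6−10) = -0.5544
  Pd branch = 0.0053·Pd^0.26·e^(0.059·RH+f) = 1.05 μm/a
  Sd branch = 0.01025·Sd^0.27·e^(0.036·RH+0.049·T) = 1.344 μm/a
  r_corr = 1.05 + 1.344 = 2.395 μm/a
Convert to mass loss: 2.395 μm/a × 8.96 g/cm³ = 21.46 g·m⁻²·a⁻¹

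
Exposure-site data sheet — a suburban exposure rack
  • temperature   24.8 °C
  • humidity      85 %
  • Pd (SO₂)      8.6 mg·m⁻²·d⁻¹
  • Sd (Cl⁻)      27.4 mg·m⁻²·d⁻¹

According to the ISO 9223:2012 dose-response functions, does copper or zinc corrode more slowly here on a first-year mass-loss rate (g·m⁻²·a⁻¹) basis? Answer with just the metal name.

zinc

copper: T>10 °C ⇒ hinge -0.080·(24.8−10) = -1.1840
  SO₂ term: 0.0053·8.6^0.26·exp(0.059·85-1.1840) = 0.4276
  Sd branch = 0.01025·Sd^0.27·e^(0.036·RH+0.049·T) = 1.801 μm/a
  r_corr = 0.4276 + 1.801 = 2.229 μm/a
  mass loss = 2.229 μm/a × 8.96 g/cm³ = 19.97 g·m⁻²·a⁻¹
zinc: f(T) = -0.071·(T−10) [T>10 °C] = -1.0508
  SO₂ term: 0.0129·8.6^0.44·exp(0.046·85-1.0508) = 0.5801
  Sd branch = 0.0175·Sd^0.57·e^(0.008·RH+0.085·T) = 1.877 μm/a
  sum: 0.5801 + 1.877 → r_corr = 2.457 μm/a
  mass loss = 2.457 μm/a × 7.14 g/cm³ = 17.54 g·m⁻²·a⁻¹
Ordering by g·m⁻²·a⁻¹: copper (20) > zinc (17.5)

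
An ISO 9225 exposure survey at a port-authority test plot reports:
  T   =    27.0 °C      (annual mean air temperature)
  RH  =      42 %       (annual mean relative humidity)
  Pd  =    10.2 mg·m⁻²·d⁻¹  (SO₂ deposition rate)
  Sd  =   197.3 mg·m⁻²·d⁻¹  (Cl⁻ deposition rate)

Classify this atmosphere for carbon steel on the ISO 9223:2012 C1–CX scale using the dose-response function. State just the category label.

C3

carbon steel: T>10 °C ⇒ hinge -0.054·(27.0−10) = -0.9180
  sulphur-dioxide contribution → 5.477 μm/a
  chloride contribution → 31.81 μm/a
  ⇒ r_corr(carbon steel) = 37.29 μm/a
37.3 μm/a falls in (25, 50] for carbon steel → category C3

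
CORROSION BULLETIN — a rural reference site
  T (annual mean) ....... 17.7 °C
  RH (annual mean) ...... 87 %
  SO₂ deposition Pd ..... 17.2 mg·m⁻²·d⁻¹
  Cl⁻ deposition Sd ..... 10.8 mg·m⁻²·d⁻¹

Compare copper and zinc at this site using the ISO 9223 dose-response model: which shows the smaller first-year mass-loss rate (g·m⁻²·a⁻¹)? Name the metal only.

copper: temperature factor f = -0.080·(7.7) = -0.6160
  Pd branch = 0.0053·Pd^0.26·e^(0.059·RH+f) = 1.017 μm/a
  Sd branch = 0.01025·Sd^0.27·e^(0.036·RH+0.049·T) = 1.063 μm/a
  r_corr = 1.017 + 1.063 = 2.08 μm/a
  mass loss = 2.08 μm/a × 8.96 g/cm³ = 18.64 g·m⁻²·a⁻¹
zinc: temperature factor f = -0.071·(7.7) = -0.5467
  SO₂ term: 0.0129·17.2^0.44·exp(0.046·87-0.5467) = 1.428
  Cl⁻ term: 0.0175·10.8^0.57·exp(0.008·87+0.085·17.7) = 0.6134
  r_corr = 1.428 + 0.6134 = 2.042 μm/a
  mass loss = 2.042 μm/a × 7.14 g/cm³ = 14.58 g·m⁻²·a⁻¹
Ordering by g·m⁻²·a⁻¹: copper (18.6) > zinc (14.6)

zinc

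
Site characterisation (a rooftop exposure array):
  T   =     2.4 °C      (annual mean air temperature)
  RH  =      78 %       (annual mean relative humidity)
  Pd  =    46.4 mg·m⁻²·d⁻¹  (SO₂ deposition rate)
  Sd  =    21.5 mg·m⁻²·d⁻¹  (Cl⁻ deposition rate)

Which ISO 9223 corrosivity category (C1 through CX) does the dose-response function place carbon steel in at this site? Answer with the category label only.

C3

carbon steel: T≤10 °C ⇒ hinge +0.150·(2.4−10) = -1.1400
  Pd branch = 1.77·Pd^0.52·e^(0.02·RH+f) = 19.81 μm/a
  Cl⁻ term: 0.102·21.5^0.62·exp(0.033·78+0.04·2.4) = 9.869
  r_corr = 19.81 + 9.869 = 29.68 μm/a
29.7 μm/a falls in (25, 50] for carbon steel → category C3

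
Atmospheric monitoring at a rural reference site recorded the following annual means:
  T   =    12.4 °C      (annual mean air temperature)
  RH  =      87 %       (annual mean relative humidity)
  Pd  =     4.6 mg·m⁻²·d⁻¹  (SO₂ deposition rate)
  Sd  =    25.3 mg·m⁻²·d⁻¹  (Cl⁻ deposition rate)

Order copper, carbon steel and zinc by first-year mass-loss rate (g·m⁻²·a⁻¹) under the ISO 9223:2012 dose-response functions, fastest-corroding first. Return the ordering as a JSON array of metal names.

["carbon steel", "copper", "zinc"]

copper: T>10 °C ⇒ hinge -0.080·(12.4−10) = -0.1920
  sulphur-dioxide contribution → 1.103 μm/a
  chloride contribution → 1.032 μm/a
  total first-year rate 2.135 μm/a
  mass loss = 2.135 μm/a × 8.96 g/cm³ = 19.13 g·m⁻²·a⁻¹
carbon steel: temperature factor f = -0.054·(2.4) = -0.1296
  sulphur-dioxide contribution → 19.59 μm/a
  chloride contribution → 21.92 μm/a
  ⇒ r_corr(carbon steel) = 41.51 μm/a
  mass loss = 41.51 μm/a × 7.85 g/cm³ = 325.8 g·m⁻²·a⁻¹
zinc: temperature factor f = -0.071·(2.4) = -0.1704
  sulphur-dioxide contribution → 1.165 μm/a
  chloride contribution → 0.6351 μm/a
  ⇒ r_corr(zinc) = 1.8 μm/a
  mass loss = 1.8 μm/a × 7.14 g/cm³ = 12.85 g·m⁻²·a⁻¹
Ordering by g·m⁻²·a⁻¹: carbon steel (326) > copper (19.1) > zinc (12.9)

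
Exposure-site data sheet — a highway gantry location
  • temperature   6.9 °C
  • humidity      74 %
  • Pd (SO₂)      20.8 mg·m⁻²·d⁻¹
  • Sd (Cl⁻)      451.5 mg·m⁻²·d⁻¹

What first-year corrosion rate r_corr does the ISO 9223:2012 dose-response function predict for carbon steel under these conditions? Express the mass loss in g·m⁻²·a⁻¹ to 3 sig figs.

carbon steel: T≤10 °C ⇒ hinge +0.150·(6.9−10) = -0.4650
  Pd branch = 1.77·Pd^0.52·e^(0.02·RH+f) = 23.67 μm/a
  Sd branch = 0.102·Sd^0.62·e^(0.033·RH+0.04·T) = 68.38 μm/a
  sum: 23.67 + 68.38 → r_corr = 92.04 μm/a
Convert to mass loss: 92.04 μm/a × 7.85 g/cm³ = 722.5 g·m⁻²·a⁻¹

r_corr = 723 g·m⁻²·a⁻¹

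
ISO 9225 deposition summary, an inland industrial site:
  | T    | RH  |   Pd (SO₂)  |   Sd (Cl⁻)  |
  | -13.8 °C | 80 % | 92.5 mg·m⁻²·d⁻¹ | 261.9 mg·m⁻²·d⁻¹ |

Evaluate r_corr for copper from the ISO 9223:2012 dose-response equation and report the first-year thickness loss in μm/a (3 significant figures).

r_corr = 0.514 μm/a

copper: temperature factor f = +0.126·(-23.8) = -2.9988
  sulphur-dioxide contribution → 0.09616 μm/a
  chloride contribution → 0.4176 μm/a
  total first-year rate 0.5137 μm/a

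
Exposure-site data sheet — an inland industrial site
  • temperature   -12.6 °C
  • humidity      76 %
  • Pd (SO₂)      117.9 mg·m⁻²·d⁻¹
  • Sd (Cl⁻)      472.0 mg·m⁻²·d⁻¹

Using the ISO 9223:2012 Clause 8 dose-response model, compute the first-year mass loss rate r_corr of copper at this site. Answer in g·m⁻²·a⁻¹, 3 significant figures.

r_corr = 4.87 g·m⁻²·a⁻¹

copper: T≤10 °C ⇒ hinge +0.126·(-12.6−10) = -2.8476
  SO₂ term: 0.0053·117.9^0.26·exp(0.059·76-2.8476) = 0.09409
  Sd branch = 0.01025·Sd^0.27·e^(0.036·RH+0.049·T) = 0.4496 μm/a
  sum: 0.09409 + 0.4496 → r_corr = 0.5436 μm/a
Convert to mass loss: 0.5436 μm/a × 8.96 g/cm³ = 4.871 g·m⁻²·a⁻¹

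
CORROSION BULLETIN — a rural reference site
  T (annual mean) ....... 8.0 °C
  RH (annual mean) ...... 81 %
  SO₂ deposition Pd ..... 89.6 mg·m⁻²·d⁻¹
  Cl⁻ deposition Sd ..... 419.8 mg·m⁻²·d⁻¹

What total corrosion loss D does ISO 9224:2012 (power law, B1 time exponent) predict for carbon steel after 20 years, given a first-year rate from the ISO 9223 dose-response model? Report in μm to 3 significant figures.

D(20) = 741 μm

carbon steel: f(T) = +0.150·(T−10) [T≤10 °C] = -0.3000
  sulphur-dioxide contribution → 68.62 μm/a
  chloride contribution → 86.05 μm/a
  total first-year rate 154.7 μm/a
ISO 9224: D(t) = r_corr · t^b with b = 0.523 (carbon steel, B1)
  D(20) = 154.7 × 20^0.523 = 154.7 × 4.791 = 741 μm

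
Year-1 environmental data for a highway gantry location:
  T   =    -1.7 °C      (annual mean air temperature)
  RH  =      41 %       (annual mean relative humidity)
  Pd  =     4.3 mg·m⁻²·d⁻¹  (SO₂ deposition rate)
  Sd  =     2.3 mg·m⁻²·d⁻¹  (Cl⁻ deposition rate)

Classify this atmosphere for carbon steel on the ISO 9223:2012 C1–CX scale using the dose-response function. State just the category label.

carbon steel: f(T) = +0.150·(T−10) [T≤10 °C] = -1.7550
  SO₂ term: 1.77·4.3^0.52·exp(0.02·41-1.7550) = 1.484
  Cl⁻ term: 0.102·2.3^0.62·exp(0.033·41+0.04·-1.7) = 0.6179
  r_corr = 1.484 + 0.6179 = 2.102 μm/a
Category bounds: 1.3…25 μm/a bracket r_corr ⇒ C2

C2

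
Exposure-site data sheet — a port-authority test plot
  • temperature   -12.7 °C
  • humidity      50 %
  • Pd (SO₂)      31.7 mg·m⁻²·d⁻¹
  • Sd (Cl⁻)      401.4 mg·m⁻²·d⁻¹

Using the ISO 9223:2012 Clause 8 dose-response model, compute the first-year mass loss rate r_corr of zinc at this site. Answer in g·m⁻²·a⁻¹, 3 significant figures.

zinc: T≤10 °C ⇒ hinge +0.038·(-12.7−10) = -0.8626
  sulphur-dioxide contribution → 0.2485 μm/a
  chloride contribution → 0.2704 μm/a
  ⇒ r_corr(zinc) = 0.5189 μm/a
Convert to mass loss: 0.5189 μm/a × 7.14 g/cm³ = 3.705 g·m⁻²·a⁻¹

r_corr = 3.70 g·m⁻²·a⁻¹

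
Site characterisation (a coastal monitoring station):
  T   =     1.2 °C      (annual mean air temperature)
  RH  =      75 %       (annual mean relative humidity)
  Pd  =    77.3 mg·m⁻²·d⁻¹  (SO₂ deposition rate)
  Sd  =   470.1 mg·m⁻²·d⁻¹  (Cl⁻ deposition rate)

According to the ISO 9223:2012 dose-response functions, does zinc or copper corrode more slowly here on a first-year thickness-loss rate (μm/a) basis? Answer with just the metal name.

copper

zinc: T≤10 °C ⇒ hinge +0.038·(1.2−10) = -0.3344
  Pd branch = 0.0129·Pd^0.44·e^(0.046·RH+f) = 1.97 μm/a
  Sd branch = 0.0175·Sd^0.57·e^(0.008·RH+0.085·T) = 1.178 μm/a
  sum: 1.97 + 1.178 → r_corr = 3.148 μm/a
copper: f(T) = +0.126·(T−10) [T≤10 °C] = -1.1088
  Pd branch = 0.0053·Pd^0.26·e^(0.059·RH+f) = 0.4523 μm/a
  Sd branch = 0.01025·Sd^0.27·e^(0.036·RH+0.049·T) = 0.8518 μm/a
  r_corr = 0.4523 + 0.8518 = 1.304 μm/a
Ordering by μm/a: zinc (3.15) > copper (1.3)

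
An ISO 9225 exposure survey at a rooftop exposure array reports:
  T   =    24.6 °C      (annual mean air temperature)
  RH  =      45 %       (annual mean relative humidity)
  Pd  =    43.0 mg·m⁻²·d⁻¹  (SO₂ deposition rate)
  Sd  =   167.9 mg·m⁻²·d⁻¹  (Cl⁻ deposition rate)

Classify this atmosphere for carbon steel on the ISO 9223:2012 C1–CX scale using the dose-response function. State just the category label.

carbon steel: T>10 °C ⇒ hinge -0.054·(24.6−10) = -0.7884
  Pd branch = 1.77·Pd^0.52·e^(0.02·RH+f) = 13.99 μm/a
  Sd branch = 0.102·Sd^0.62·e^(0.033·RH+0.04·T) = 28.87 μm/a
  r_corr = 13.99 + 28.87 = 42.86 μm/a
ISO 9223 Table 2 (carbon steel): 25 < 42.9 ≤ 50 μm/a ⇒ C3

C3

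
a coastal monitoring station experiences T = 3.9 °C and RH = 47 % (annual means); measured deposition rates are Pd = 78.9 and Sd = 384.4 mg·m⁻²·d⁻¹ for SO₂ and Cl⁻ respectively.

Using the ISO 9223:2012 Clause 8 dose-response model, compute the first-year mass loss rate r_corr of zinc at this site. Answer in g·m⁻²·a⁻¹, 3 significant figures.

zinc: T≤10 °C ⇒ hinge +0.038·(3.9−10) = -0.2318
  SO₂ term: 0.0129·78.9^0.44·exp(0.046·47-0.2318) = 0.6075
  Sd branch = 0.0175·Sd^0.57·e^(0.008·RH+0.085·T) = 1.056 μm/a
  sum: 0.6075 + 1.056 → r_corr = 1.663 μm/a
Convert to mass loss: 1.663 μm/a × 7.14 g/cm³ = 11.88 g·m⁻²·a⁻¹

r_corr = 11.9 g·m⁻²·a⁻¹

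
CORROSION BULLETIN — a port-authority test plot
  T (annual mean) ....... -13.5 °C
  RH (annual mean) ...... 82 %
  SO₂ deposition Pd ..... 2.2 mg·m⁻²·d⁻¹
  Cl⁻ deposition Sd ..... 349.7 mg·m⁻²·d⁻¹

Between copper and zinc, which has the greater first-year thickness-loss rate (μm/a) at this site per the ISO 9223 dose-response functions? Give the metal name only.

copper: T≤10 °C ⇒ hinge +0.126·(-13.5−10) = -2.9610
  sulphur-dioxide contribution → 0.04251 μm/a
  chloride contribution → 0.4923 μm/a
  ⇒ r_corr(copper) = 0.5349 μm/a
zinc: temperature factor f = +0.038·(-23.5) = -0.8930
  sulphur-dioxide contribution → 0.3248 μm/a
  chloride contribution → 0.3016 μm/a
  total first-year rate 0.6264 μm/a
Ordering by μm/a: zinc (0.626) > copper (0.535)

zinc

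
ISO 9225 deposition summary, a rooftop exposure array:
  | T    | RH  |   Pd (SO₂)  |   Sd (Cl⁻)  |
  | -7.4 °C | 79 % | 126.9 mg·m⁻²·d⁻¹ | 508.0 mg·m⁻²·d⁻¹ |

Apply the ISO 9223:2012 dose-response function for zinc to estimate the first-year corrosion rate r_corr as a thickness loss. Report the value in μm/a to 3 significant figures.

r_corr = 2.74 μm/a

zinc: f(T) = +0.038·(T−10) [T≤10 °C] = -0.6612
  sulphur-dioxide contribution → 2.124 μm/a
  chloride contribution → 0.6119 μm/a
  ⇒ r_corr(zinc) = 2.736 μm/a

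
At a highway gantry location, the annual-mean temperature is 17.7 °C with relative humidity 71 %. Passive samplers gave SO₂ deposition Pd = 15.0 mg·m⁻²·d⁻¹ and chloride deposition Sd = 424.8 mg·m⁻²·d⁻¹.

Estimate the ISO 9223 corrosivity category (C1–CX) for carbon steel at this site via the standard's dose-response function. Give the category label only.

C5

carbon steel: temperature factor f = -0.054·(7.7) = -0.4158
  sulphur-dioxide contribution → 19.75 μm/a
  chloride contribution → 91.86 μm/a
  total first-year rate 111.6 μm/a
ISO 9223 Table 2 (carbon steel): 80 < 112 ≤ 200 μm/a ⇒ C5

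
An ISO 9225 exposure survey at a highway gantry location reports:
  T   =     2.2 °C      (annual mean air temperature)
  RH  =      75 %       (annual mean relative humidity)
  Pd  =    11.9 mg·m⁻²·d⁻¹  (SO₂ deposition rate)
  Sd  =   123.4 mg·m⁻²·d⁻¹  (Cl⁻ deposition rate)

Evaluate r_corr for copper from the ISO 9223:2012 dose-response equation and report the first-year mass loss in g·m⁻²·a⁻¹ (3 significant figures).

copper: temperature factor f = +0.126·(-7.8) = -0.9828
  SO₂ term: 0.0053·11.9^0.26·exp(0.059·75-0.9828) = 0.3154
  Cl⁻ term: 0.01025·123.4^0.27·exp(0.036·75+0.049·2.2) = 0.6234
  r_corr = 0.3154 + 0.6234 = 0.9388 μm/a
Convert to mass loss: 0.9388 μm/a × 8.96 g/cm³ = 8.412 g·m⁻²·a⁻¹

r_corr = 8.41 g·m⁻²·a⁻¹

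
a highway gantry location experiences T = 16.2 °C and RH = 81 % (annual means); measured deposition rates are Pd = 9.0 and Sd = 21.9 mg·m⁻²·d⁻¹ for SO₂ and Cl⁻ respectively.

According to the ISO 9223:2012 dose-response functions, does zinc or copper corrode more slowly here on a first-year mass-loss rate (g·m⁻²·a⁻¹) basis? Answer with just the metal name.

zinc: f(T) = -0.071·(T−10) [T>10 °C] = -0.4402
  SO₂ term: 0.0129·9.0^0.44·exp(0.046·81-0.4402) = 0.9067
  Sd branch = 0.0175·Sd^0.57·e^(0.008·RH+0.085·T) = 0.7701 μm/a
  r_corr = 0.9067 + 0.7701 = 1.677 μm/a
  mass loss = 1.677 μm/a × 7.14 g/cm³ = 11.97 g·m⁻²·a⁻¹
copper: T>10 °C ⇒ hinge -0.080·(16.2−10) = -0.4960
  SO₂ term: 0.0053·9.0^0.26·exp(0.059·81-0.4960) = 0.6799
  Cl⁻ term: 0.01025·21.9^0.27·exp(0.036·81+0.049·16.2) = 0.9634
  sum: 0.6799 + 0.9634 → r_corr = 1.643 μm/a
  mass loss = 1.643 μm/a × 8.96 g/cm³ = 14.72 g·m⁻²·a⁻¹
Ordering by g·m⁻²·a⁻¹: copper (14.7) > zinc (12)

zinc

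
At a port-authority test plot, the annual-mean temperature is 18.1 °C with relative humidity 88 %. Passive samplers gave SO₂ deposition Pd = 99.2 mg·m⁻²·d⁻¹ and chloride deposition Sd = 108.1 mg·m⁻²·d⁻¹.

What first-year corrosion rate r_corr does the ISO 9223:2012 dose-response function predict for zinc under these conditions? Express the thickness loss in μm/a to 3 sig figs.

zinc: T>10 °C ⇒ hinge -0.071·(18.1−10) = -0.5751
  sulphur-dioxide contribution → 3.143 μm/a
  chloride contribution → 2.378 μm/a
  total first-year rate 5.521 μm/a

r_corr = 5.52 μm/a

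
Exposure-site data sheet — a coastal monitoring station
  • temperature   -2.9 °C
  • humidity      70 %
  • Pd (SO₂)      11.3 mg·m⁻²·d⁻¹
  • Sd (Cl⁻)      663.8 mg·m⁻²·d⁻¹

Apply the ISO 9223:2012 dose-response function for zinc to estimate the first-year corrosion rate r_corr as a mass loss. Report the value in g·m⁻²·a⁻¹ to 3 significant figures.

zinc: f(T) = +0.038·(T−10) [T≤10 °C] = -0.4902
  SO₂ term: 0.0129·11.3^0.44·exp(0.046·70-0.4902) = 0.5748
  Cl⁻ term: 0.0175·663.8^0.57·exp(0.008·70+0.085·-2.9) = 0.9722
  r_corr = 0.5748 + 0.9722 = 1.547 μm/a
Convert to mass loss: 1.547 μm/a × 7.14 g/cm³ = 11.05 g·m⁻²·a⁻¹

r_corr = 11.0 g·m⁻²·a⁻¹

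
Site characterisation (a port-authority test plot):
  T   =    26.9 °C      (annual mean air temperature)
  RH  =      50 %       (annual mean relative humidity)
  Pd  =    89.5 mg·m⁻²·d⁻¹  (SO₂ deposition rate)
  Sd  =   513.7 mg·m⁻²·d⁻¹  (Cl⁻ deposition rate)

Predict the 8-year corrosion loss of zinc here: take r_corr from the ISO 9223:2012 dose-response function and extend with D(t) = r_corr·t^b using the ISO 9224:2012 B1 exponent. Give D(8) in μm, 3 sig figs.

zinc: f(T) = -0.071·(T−10) [T>10 °C] = -1.1999
  SO₂ term: 0.0129·89.5^0.44·exp(0.046·50-1.1999) = 0.28
  Cl⁻ term: 0.0175·513.7^0.57·exp(0.008·50+0.085·26.9) = 9.013
  sum: 0.28 + 9.013 → r_corr = 9.293 μm/a
Power-law: D(8) = r_corr · 8^0.813
  D(8) = 9.293 × 8^0.813 = 9.293 × 5.423 = 50.39 μm

D(8) = 50.4 μm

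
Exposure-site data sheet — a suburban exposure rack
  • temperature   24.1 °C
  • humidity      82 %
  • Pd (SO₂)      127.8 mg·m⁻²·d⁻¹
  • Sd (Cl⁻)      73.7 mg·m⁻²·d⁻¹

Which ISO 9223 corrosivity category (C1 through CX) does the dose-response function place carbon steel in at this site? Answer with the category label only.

C5

carbon steel: temperature factor f = -0.054·(14.1) = -0.7614
  SO₂ term: 1.77·127.8^0.52·exp(0.02·82-0.7614) = 53.08
  Cl⁻ term: 0.102·73.7^0.62·exp(0.033·82+0.04·24.1) = 57.58
  r_corr = 53.08 + 57.58 = 110.7 μm/a
Category bounds: 80…200 μm/a bracket r_corr ⇒ C5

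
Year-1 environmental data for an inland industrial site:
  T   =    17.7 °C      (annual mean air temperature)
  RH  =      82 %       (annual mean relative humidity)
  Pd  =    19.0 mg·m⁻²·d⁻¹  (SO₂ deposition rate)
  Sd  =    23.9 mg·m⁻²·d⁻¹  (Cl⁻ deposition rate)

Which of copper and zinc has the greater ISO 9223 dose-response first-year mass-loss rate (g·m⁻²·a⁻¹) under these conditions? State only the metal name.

copper

copper: temperature factor f = -0.080·(7.7) = -0.6160
  sulphur-dioxide contribution → 0.7769 μm/a
  chloride contribution → 1.101 μm/a
  total first-year rate 1.877 μm/a
  mass loss = 1.877 μm/a × 8.96 g/cm³ = 16.82 g·m⁻²·a⁻¹
zinc: T>10 °C ⇒ hinge -0.071·(17.7−10) = -0.5467
  sulphur-dioxide contribution → 1.186 μm/a
  chloride contribution → 0.9269 μm/a
  ⇒ r_corr(zinc) = 2.113 μm/a
  mass loss = 2.113 μm/a × 7.14 g/cm³ = 15.08 g·m⁻²·a⁻¹
Ordering by g·m⁻²·a⁻¹: copper (16.8) > zinc (15.1)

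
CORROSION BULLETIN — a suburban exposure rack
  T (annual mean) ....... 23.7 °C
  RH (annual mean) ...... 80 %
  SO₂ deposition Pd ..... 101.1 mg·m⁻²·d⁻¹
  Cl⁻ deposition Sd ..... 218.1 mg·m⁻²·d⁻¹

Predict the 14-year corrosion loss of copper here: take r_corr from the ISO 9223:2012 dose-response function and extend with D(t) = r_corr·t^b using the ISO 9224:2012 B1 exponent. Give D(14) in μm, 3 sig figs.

D(14) = 18.3 μm

copper: temperature factor f = -0.080·(13.7) = -1.0960
  SO₂ term: 0.0053·101.1^0.26·exp(0.059·80-1.0960) = 0.6598
  Cl⁻ term: 0.01025·218.1^0.27·exp(0.036·80+0.049·23.7) = 2.496
  sum: 0.6598 + 2.496 → r_corr = 3.156 μm/a
Long-term exponent b (ISO 9224 Table 2, B1) = 0.667
  D(14) = 3.156 × 14^0.667 = 3.156 × 5.814 = 18.35 μm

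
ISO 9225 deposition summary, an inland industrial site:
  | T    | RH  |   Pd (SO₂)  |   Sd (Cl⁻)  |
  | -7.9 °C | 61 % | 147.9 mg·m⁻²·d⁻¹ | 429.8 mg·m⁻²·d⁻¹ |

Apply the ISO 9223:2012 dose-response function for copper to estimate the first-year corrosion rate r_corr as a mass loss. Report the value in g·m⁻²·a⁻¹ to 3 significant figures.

copper: temperature factor f = +0.126·(-17.9) = -2.2554
  Pd branch = 0.0053·Pd^0.26·e^(0.059·RH+f) = 0.07447 μm/a
  Sd branch = 0.01025·Sd^0.27·e^(0.036·RH+0.049·T) = 0.3216 μm/a
  sum: 0.07447 + 0.3216 → r_corr = 0.3961 μm/a
Convert to mass loss: 0.3961 μm/a × 8.96 g/cm³ = 3.549 g·m⁻²·a⁻¹

r_corr = 3.55 g·m⁻²·a⁻¹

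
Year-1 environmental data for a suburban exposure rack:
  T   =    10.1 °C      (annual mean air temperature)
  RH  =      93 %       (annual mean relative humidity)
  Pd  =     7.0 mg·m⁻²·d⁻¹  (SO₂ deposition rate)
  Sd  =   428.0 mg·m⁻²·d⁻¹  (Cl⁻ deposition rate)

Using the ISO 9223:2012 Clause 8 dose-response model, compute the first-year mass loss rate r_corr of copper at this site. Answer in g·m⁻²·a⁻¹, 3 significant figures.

copper: T>10 °C ⇒ hinge -0.080·(10.1−10) = -0.0080
  sulphur-dioxide contribution → 2.106 μm/a
  chloride contribution → 2.456 μm/a
  ⇒ r_corr(copper) = 4.562 μm/a
Convert to mass loss: 4.562 μm/a × 8.96 g/cm³ = 40.87 g·m⁻²·a⁻¹

r_corr = 40.9 g·m⁻²·a⁻¹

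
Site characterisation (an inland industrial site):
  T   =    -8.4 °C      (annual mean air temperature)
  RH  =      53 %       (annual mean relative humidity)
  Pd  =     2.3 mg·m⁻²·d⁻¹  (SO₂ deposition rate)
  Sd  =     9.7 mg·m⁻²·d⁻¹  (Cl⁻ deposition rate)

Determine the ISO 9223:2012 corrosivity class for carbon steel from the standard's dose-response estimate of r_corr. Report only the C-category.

C2

carbon steel: f(T) = +0.150·(T−10) [T≤10 °C] = -2.7600
  sulphur-dioxide contribution → 0.4986 μm/a
  chloride contribution → 1.714 μm/a
  total first-year rate 2.213 μm/a
ISO 9223 Table 2 (carbon steel): 1.3 < 2.21 ≤ 25 μm/a ⇒ C2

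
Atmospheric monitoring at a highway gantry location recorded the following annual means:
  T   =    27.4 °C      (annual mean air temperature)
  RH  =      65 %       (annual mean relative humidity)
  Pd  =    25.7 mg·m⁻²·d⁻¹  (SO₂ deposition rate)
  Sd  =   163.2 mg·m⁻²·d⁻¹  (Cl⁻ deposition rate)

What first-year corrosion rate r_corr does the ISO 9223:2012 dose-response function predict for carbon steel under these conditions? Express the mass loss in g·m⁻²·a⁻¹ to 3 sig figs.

r_corr = 590 g·m⁻²·a⁻¹

carbon steel: temperature factor f = -0.054·(17.4) = -0.9396
  sulphur-dioxide contribution → 13.73 μm/a
  chloride contribution → 61.38 μm/a
  total first-year rate 75.11 μm/a
Convert to mass loss: 75.11 μm/a × 7.85 g/cm³ = 589.6 g·m⁻²·a⁻¹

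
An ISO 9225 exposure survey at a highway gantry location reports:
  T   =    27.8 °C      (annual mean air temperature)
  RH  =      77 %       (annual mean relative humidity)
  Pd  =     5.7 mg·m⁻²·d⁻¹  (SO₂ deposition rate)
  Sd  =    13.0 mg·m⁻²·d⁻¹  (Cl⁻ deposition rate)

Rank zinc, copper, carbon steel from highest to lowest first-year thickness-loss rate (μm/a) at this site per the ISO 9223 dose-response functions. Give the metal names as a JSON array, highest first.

["carbon steel", "zinc", "copper"]

zinc: T>10 °C ⇒ hinge -0.071·(27.8−10) = -1.2638
  Pd branch = 0.0129·Pd^0.44·e^(0.046·RH+f) = 0.2708 μm/a
  Cl⁻ term: 0.0175·13.0^0.57·exp(0.008·77+0.085·27.8) = 1.485
  r_corr = 0.2708 + 1.485 = 1.756 μm/a
copper: f(T) = -0.080·(T−10) [T>10 °C] = -1.4240
  Pd branch = 0.0053·Pd^0.26·e^(0.059·RH+f) = 0.1885 μm/a
  Sd branch = 0.01025·Sd^0.27·e^(0.036·RH+0.049·T) = 1.279 μm/a
  sum: 0.1885 + 1.279 → r_corr = 1.468 μm/a
carbon steel: T>10 °C ⇒ hinge -0.054·(27.8−10) = -0.9612
  SO₂ term: 1.77·5.7^0.52·exp(0.02·77-0.9612) = 7.805
  Cl⁻ term: 0.102·13.0^0.62·exp(0.033·77+0.04·27.8) = 19.31
  r_corr = 7.805 + 19.31 = 27.11 μm/a
Ordering by μm/a: carbon steel (27.1) > zinc (1.76) > copper (1.47)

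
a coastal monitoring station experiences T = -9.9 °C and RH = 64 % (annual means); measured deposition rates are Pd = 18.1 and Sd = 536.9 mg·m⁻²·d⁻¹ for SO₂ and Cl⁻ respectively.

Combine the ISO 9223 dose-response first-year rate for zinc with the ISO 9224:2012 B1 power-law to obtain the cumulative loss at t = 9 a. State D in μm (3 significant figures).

zinc: temperature factor f = +0.038·(-19.9) = -0.7562
  sulphur-dioxide contribution → 0.4113 μm/a
  chloride contribution → 0.4529 μm/a
  total first-year rate 0.8641 μm/a
Power-law: D(9) = r_corr · 9^0.813
  D(9) = 0.8641 × 9^0.813 = 0.8641 × 5.968 = 5.157 μm

D(9) = 5.16 μm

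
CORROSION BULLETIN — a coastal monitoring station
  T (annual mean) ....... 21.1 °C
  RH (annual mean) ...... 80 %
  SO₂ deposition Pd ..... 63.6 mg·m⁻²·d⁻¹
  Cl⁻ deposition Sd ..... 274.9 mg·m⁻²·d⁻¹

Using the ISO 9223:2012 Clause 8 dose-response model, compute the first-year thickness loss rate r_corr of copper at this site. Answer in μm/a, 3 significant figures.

r_corr = 3.06 μm/a

copper: T>10 °C ⇒ hinge -0.080·(21.1−10) = -0.8880
  SO₂ term: 0.0053·63.6^0.26·exp(0.059·80-0.8880) = 0.7201
  Sd branch = 0.01025·Sd^0.27·e^(0.036·RH+0.049·T) = 2.339 μm/a
  sum: 0.7201 + 2.339 → r_corr = 3.059 μm/a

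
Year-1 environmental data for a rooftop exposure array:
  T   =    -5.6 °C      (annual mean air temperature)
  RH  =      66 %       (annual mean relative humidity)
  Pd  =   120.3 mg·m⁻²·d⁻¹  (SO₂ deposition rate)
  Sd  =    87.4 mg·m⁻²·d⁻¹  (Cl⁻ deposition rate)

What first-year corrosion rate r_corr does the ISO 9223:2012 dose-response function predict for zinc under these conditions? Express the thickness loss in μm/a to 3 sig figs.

r_corr = 1.46 μm/a

zinc: T≤10 °C ⇒ hinge +0.038·(-5.6−10) = -0.5928
  SO₂ term: 0.0129·120.3^0.44·exp(0.046·66-0.5928) = 1.222
  Cl⁻ term: 0.0175·87.4^0.57·exp(0.008·66+0.085·-5.6) = 0.2357
  r_corr = 1.222 + 0.2357 = 1.457 μm/a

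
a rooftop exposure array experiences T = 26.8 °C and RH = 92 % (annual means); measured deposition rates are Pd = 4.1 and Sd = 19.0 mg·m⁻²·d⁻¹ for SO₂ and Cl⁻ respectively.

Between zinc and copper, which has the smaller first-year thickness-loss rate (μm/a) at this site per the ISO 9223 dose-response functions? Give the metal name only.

zinc: T>10 °C ⇒ hinge -0.071·(26.8−10) = -1.1928
  SO₂ term: 0.0129·4.1^0.44·exp(0.046·92-1.1928) = 0.5013
  Sd branch = 0.0175·Sd^0.57·e^(0.008·RH+0.085·T) = 1.909 μm/a
  r_corr = 0.5013 + 1.909 = 2.411 μm/a
copper: temperature factor f = -0.080·(16.8) = -1.3440
  Pd branch = 0.0053·Pd^0.26·e^(0.059·RH+f) = 0.4542 μm/a
  Sd branch = 0.01025·Sd^0.27·e^(0.036·RH+0.049·T) = 2.316 μm/a
  sum: 0.4542 + 2.316 → r_corr = 2.77 μm/a
Ordering by μm/a: copper (2.77) > zinc (2.41)

zinc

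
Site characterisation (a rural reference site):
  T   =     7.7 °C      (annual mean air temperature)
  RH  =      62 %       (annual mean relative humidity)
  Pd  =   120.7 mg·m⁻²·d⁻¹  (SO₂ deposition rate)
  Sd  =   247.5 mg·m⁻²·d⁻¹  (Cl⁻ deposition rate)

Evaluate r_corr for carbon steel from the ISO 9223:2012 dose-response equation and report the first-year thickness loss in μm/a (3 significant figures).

r_corr = 85.1 μm/a

carbon steel: f(T) = +0.150·(T−10) [T≤10 °C] = -0.3450
  SO₂ term: 1.77·120.7^0.52·exp(0.02·62-0.3450) = 52.38
  Cl⁻ term: 0.102·247.5^0.62·exp(0.033·62+0.04·7.7) = 32.73
  sum: 52.38 + 32.73 → r_corr = 85.11 μm/a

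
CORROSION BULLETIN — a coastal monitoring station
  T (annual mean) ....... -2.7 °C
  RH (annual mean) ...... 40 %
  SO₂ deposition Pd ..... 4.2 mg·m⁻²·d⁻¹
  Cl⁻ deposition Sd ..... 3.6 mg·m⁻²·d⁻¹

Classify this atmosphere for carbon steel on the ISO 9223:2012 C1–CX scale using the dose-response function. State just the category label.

C2

carbon steel: T≤10 °C ⇒ hinge +0.150·(-2.7−10) = -1.9050
  sulphur-dioxide contribution → 1.236 μm/a
  chloride contribution → 0.7584 μm/a
  total first-year rate 1.995 μm/a
1.99 μm/a falls in (1.3, 25] for carbon steel → category C2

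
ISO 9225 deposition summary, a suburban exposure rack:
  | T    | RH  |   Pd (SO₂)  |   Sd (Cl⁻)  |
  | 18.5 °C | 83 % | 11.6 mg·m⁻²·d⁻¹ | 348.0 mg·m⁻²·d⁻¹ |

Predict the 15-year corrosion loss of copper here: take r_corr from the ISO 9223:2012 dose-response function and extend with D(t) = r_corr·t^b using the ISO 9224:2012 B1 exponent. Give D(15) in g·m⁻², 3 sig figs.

D(15) = 170 g·m⁻²

copper: T>10 °C ⇒ hinge -0.080·(18.5−10) = -0.6800
  SO₂ term: 0.0053·11.6^0.26·exp(0.059·83-0.6800) = 0.6799
  Cl⁻ term: 0.01025·348.0^0.27·exp(0.036·83+0.049·18.5) = 2.445
  sum: 0.6799 + 2.445 → r_corr = 3.125 μm/a
ISO 9224: D(t) = r_corr · t^b with b = 0.667 (copper, B1)
  D(15) = 3.125 × 15^0.667 = 3.125 × 6.088 = 19.02 μm
  Mass loss = 19.02 μm × 8.96 g/cm³ = 170.5 g·m⁻²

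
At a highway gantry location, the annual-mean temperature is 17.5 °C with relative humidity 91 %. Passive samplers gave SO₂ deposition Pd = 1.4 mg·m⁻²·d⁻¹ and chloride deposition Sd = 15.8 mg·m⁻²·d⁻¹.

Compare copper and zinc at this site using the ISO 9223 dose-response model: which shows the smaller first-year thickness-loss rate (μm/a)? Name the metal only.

copper: T>10 °C ⇒ hinge -0.080·(17.5−10) = -0.6000
  sulphur-dioxide contribution → 0.6814 μm/a
  chloride contribution → 1.347 μm/a
  ⇒ r_corr(copper) = 2.029 μm/a
zinc: T>10 °C ⇒ hinge -0.071·(17.5−10) = -0.5325
  sulphur-dioxide contribution → 0.5775 μm/a
  chloride contribution → 0.7735 μm/a
  total first-year rate 1.351 μm/a
Ordering by μm/a: copper (2.03) > zinc (1.35)

zinc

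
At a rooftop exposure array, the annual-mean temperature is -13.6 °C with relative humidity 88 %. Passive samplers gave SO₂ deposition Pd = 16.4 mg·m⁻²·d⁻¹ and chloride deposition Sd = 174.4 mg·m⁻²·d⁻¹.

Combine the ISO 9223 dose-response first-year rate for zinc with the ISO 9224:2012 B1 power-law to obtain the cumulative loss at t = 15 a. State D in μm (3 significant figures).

D(15) = 11.2 μm

zinc: T≤10 °C ⇒ hinge +0.038·(-13.6−10) = -0.8968
  SO₂ term: 0.0129·16.4^0.44·exp(0.046·88-0.8968) = 1.032
  Sd branch = 0.0175·Sd^0.57·e^(0.008·RH+0.085·T) = 0.2111 μm/a
  r_corr = 1.032 + 0.2111 = 1.243 μm/a
ISO 9224: D(t) = r_corr · t^b with b = 0.813 (zinc, B1)
  D(15) = 1.243 × 15^0.813 = 1.243 × 9.04 = 11.24 μm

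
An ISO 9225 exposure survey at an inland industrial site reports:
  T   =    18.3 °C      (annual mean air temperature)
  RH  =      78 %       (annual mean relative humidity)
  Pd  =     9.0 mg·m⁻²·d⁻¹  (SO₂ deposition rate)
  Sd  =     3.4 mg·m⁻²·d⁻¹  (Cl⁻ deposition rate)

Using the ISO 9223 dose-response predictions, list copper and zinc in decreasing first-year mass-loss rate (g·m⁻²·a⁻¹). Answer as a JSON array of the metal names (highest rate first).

copper: T>10 °C ⇒ hinge -0.080·(18.3−10) = -0.6640
  SO₂ term: 0.0053·9.0^0.26·exp(0.059·78-0.6640) = 0.4815
  Cl⁻ term: 0.01025·3.4^0.27·exp(0.036·78+0.049·18.3) = 0.5796
  sum: 0.4815 + 0.5796 → r_corr = 1.061 μm/a
  mass loss = 1.061 μm/a × 8.96 g/cm³ = 9.508 g·m⁻²·a⁻¹
zinc: T>10 °C ⇒ hinge -0.071·(18.3−10) = -0.5893
  Pd branch = 0.0129·Pd^0.44·e^(0.046·RH+f) = 0.6804 μm/a
  Sd branch = 0.0175·Sd^0.57·e^(0.008·RH+0.085·T) = 0.3108 μm/a
  r_corr = 0.6804 + 0.3108 = 0.9912 μm/a
  mass loss = 0.9912 μm/a × 7.14 g/cm³ = 7.078 g·m⁻²·a⁻¹
Ordering by g·m⁻²·a⁻¹: copper (9.51) > zinc (7.08)

["copper", "zinc"]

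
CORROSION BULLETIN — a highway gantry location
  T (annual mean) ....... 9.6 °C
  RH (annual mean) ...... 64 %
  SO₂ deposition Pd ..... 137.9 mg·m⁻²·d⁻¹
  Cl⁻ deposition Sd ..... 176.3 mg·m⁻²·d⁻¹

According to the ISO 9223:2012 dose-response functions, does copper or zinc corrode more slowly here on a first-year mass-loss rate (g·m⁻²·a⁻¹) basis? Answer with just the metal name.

copper

copper: temperature factor f = +0.126·(-0.4) = -0.0504
  sulphur-dioxide contribution → 0.7917 μm/a
  chloride contribution → 0.6639 μm/a
  ⇒ r_corr(copper) = 1.456 μm/a
  mass loss = 1.456 μm/a × 8.96 g/cm³ = 13.04 g·m⁻²·a⁻¹
zinc: T≤10 °C ⇒ hinge +0.038·(9.6−10) = -0.0152
  sulphur-dioxide contribution → 2.108 μm/a
  chloride contribution → 1.259 μm/a
  total first-year rate 3.368 μm/a
  mass loss = 3.368 μm/a × 7.14 g/cm³ = 24.05 g·m⁻²·a⁻¹
Ordering by g·m⁻²·a⁻¹: zinc (24) > copper (13)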